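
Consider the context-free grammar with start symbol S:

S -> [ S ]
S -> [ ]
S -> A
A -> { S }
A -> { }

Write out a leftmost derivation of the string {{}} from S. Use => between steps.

S => A   [S -> A]
A => {S}   [A -> { S }]
{S} => {A}   [S -> A]
{A} => {{}}   [A -> { }]

S => A => {S} => {A} => {{}}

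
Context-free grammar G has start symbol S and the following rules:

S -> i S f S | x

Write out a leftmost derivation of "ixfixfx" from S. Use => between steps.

S => iSfS => ixfS => ixfiSfS => ixfixfS => ixfixfx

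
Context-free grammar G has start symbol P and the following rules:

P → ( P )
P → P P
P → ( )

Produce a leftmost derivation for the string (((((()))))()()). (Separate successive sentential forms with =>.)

P => (P) => (PP) => (PPP) => ((P)PP) => (((P))PP) => ((((P)))PP) => (((((P))))PP) => (((((()))))PP) => (((((()))))()P) => (((((()))))()())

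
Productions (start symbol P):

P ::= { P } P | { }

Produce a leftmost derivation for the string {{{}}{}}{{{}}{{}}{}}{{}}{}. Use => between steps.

P => {P}P   [P ::= { P } P]
{P}P => {{P}P}P   [P ::= { P } P]
{{P}P}P => {{{}}P}P   [P ::= { }]
{{{}}P}P => {{{}}{}}P   [P ::= { }]
{{{}}{}}P => {{{}}{}}{P}P   [P ::= { P } P]
{{{}}{}}{P}P => {{{}}{}}{{P}P}P   [P ::= { P } P]
{{{}}{}}{{P}P}P => {{{}}{}}{{{}}P}P   [P ::= { }]
{{{}}{}}{{{}}P}P => {{{}}{}}{{{}}{P}P}P   [P ::= { P } P]
{{{}}{}}{{{}}{P}P}P => {{{}}{}}{{{}}{{}}P}P   [P ::= { }]
{{{}}{}}{{{}}{{}}P}P => {{{}}{}}{{{}}{{}}{}}P   [P ::= { }]
{{{}}{}}{{{}}{{}}{}}P => {{{}}{}}{{{}}{{}}{}}{P}P   [P ::= { P } P]
{{{}}{}}{{{}}{{}}{}}{P}P => {{{}}{}}{{{}}{{}}{}}{{}}P   [P ::= { }]
{{{}}{}}{{{}}{{}}{}}{{}}P => {{{}}{}}{{{}}{{}}{}}{{}}{}   [P ::= { }]

P => {P}P => {{P}P}P => {{{}}P}P => {{{}}{}}P => {{{}}{}}{P}P => {{{}}{}}{{P}P}P => {{{}}{}}{{{}}P}P => {{{}}{}}{{{}}{P}P}P => {{{}}{}}{{{}}{{}}P}P => {{{}}{}}{{{}}{{}}{}}P => {{{}}{}}{{{}}{{}}{}}{P}P => {{{}}{}}{{{}}{{}}{}}{{}}P => {{{}}{}}{{{}}{{}}{}}{{}}{}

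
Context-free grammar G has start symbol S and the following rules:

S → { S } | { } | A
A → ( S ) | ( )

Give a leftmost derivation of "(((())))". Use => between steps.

S=>A=>(S)=>(A)=>((S))=>((A))=>(((S)))=>(((A)))=>(((())))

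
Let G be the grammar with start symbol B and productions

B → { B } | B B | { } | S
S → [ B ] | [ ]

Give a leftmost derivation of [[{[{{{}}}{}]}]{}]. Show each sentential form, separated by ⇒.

B⇒S⇒[B]⇒[BB]⇒[SB]⇒[[B]B]⇒[[{B}]B]⇒[[{S}]B]⇒[[{[B]}]B]⇒[[{[BB]}]B]⇒[[{[{B}B]}]B]⇒[[{[{{B}}B]}]B]⇒[[{[{{{}}}B]}]B]⇒[[{[{{{}}}{}]}]B]⇒[[{[{{{}}}{}]}]{}]

B ⇒ S   [B → S]
S ⇒ [B]   [S → [ B ]]
[B] ⇒ [BB]   [B → B B]
[BB] ⇒ [SB]   [B → S]
[SB] ⇒ [[B]B]   [S → [ B ]]
[[B]B] ⇒ [[{B}]B]   [B → { B }]
[[{B}]B] ⇒ [[{S}]B]   [B → S]
[[{S}]B] ⇒ [[{[B]}]B]   [S → [ B ]]
[[{[B]}]B] ⇒ [[{[BB]}]B]   [B → B B]
[[{[BB]}]B] ⇒ [[{[{B}B]}]B]   [B → { B }]
[[{[{B}B]}]B] ⇒ [[{[{{B}}B]}]B]   [B → { B }]
[[{[{{B}}B]}]B] ⇒ [[{[{{{}}}B]}]B]   [B → { }]
[[{[{{{}}}B]}]B] ⇒ [[{[{{{}}}{}]}]B]   [B → { }]
[[{[{{{}}}{}]}]B] ⇒ [[{[{{{}}}{}]}]{}]   [B → { }]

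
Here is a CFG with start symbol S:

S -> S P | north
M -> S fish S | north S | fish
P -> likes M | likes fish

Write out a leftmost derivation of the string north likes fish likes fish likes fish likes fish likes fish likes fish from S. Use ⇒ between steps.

S ⇒ S P   [S -> S P]
S P ⇒ S P P   [S -> S P]
S P P ⇒ S P P P   [S -> S P]
S P P P ⇒ S P P P P   [S -> S P]
S P P P P ⇒ S P P P P P   [S -> S P]
S P P P P P ⇒ S P P P P P P   [S -> S P]
S P P P P P P ⇒ north P P P P P P   [S -> north]
north P P P P P P ⇒ north likes M P P P P P   [P -> likes M]
north likes M P P P P P ⇒ north likes fish P P P P P   [M -> fish]
north likes fish P P P P P ⇒ north likes fish likes fish P P P P   [P -> likes fish]
north likes fish likes fish P P P P ⇒ north likes fish likes fish likes fish P P P   [P -> likes fish]
north likes fish likes fish likes fish P P P ⇒ north likes fish likes fish likes fish likes fish P P   [P -> likes fish]
north likes fish likes fish likes fish likes fish P P ⇒ north likes fish likes fish likes fish likes fish likes fish P   [P -> likes fish]
north likes fish likes fish likes fish likes fish likes fish P ⇒ north likes fish likes fish likes fish likes fish likes fish likes fish   [P -> likes fish]

S ⇒ S P ⇒ S P P ⇒ S P P P ⇒ S P P P P ⇒ S P P P P P ⇒ S P P P P P P ⇒ north P P P P P P ⇒ north likes M P P P P P ⇒ north likes fish P P P P P ⇒ north likes fish likes fish P P P P ⇒ north likes fish likes fish likes fish P P P ⇒ north likes fish likes fish likes fish likes fish P P ⇒ north likes fish likes fish likes fish likes fish likes fish P ⇒ north likes fish likes fish likes fish likes fish likes fish likes fish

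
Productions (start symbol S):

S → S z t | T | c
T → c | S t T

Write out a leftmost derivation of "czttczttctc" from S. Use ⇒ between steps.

S ⇒ T   [S → T]
T ⇒ StT   [T → S t T]
StT ⇒ SzttT   [S → S z t]
SzttT ⇒ czttT   [S → c]
czttT ⇒ czttStT   [T → S t T]
czttStT ⇒ czttSzttT   [S → S z t]
czttSzttT ⇒ czttTzttT   [S → T]
czttTzttT ⇒ czttczttT   [T → c]
czttczttT ⇒ czttczttStT   [T → S t T]
czttczttStT ⇒ czttczttTtT   [S → T]
czttczttTtT ⇒ czttczttctT   [T → c]
czttczttctT ⇒ czttczttctc   [T → c]

S ⇒ T ⇒ StT ⇒ SzttT ⇒ czttT ⇒ czttStT ⇒ czttSzttT ⇒ czttTzttT ⇒ czttczttT ⇒ czttczttStT ⇒ czttczttTtT ⇒ czttczttctT ⇒ czttczttctc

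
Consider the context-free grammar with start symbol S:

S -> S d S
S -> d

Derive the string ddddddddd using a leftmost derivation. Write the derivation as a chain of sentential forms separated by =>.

S => SdS => ddS => ddSdS => ddSdSdS => ddSdSdSdS => ddddSdSdS => ddddddSdS => ddddddddS => ddddddddd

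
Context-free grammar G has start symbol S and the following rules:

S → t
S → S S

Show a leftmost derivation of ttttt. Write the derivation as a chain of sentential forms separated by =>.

S => SS => SSS => SSSS => tSSS => tSSSS => ttSSS => tttSS => ttttS => ttttt

S => SS   [S → S S]
SS => SSS   [S → S S]
SSS => SSSS   [S → S S]
SSSS => tSSS   [S → t]
tSSS => tSSSS   [S → S S]
tSSSS => ttSSS   [S → t]
ttSSS => tttSS   [S → t]
tttSS => ttttS   [S → t]
ttttS => ttttt   [S → t]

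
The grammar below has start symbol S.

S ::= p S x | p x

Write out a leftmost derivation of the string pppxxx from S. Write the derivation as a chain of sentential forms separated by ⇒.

S ⇒ pSx ⇒ ppSxx ⇒ pppxxx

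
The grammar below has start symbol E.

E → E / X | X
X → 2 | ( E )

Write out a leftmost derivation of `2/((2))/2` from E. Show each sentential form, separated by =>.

E => E/X => E/X/X => X/X/X => 2/X/X => 2/(E)/X => 2/(X)/X => 2/((E))/X => 2/((X))/X => 2/((2))/X => 2/((2))/2

E => E/X   [E → E / X]
E/X => E/X/X   [E → E / X]
E/X/X => X/X/X   [E → X]
X/X/X => 2/X/X   [X → 2]
2/X/X => 2/(E)/X   [X → ( E )]
2/(E)/X => 2/(X)/X   [E → X]
2/(X)/X => 2/((E))/X   [X → ( E )]
2/((E))/X => 2/((X))/X   [E → X]
2/((X))/X => 2/((2))/X   [X → 2]
2/((2))/X => 2/((2))/2   [X → 2]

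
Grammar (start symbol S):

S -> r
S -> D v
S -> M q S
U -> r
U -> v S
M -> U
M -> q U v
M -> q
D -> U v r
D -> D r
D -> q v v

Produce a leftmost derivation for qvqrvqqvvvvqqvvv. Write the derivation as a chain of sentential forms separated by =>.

S => MqS => qUvqS => qvSvqS => qvMqSvqS => qvqUvqSvqS => qvqrvqSvqS => qvqrvqDvvqS => qvqrvqqvvvvqS => qvqrvqqvvvvqDv => qvqrvqqvvvvqqvvv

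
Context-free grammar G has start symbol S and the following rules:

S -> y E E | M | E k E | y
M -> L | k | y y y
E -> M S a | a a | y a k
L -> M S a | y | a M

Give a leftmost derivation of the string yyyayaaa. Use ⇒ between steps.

S ⇒ yEE ⇒ yMSaE ⇒ yLSaE ⇒ yMSaSaE ⇒ yLSaSaE ⇒ yySaSaE ⇒ yyyaSaE ⇒ yyyayaE ⇒ yyyayaaa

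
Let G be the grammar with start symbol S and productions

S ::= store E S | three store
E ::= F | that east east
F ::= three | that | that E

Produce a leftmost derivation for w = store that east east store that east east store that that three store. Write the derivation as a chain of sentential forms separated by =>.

S => store E S   [S ::= store E S]
store E S => store that east east S   [E ::= that east east]
store that east east S => store that east east store E S   [S ::= store E S]
store that east east store E S => store that east east store that east east S   [E ::= that east east]
store that east east store that east east S => store that east east store that east east store E S   [S ::= store E S]
store that east east store that east east store E S => store that east east store that east east store F S   [E ::= F]
store that east east store that east east store F S => store that east east store that east east store that E S   [F ::= that E]
store that east east store that east east store that E S => store that east east store that east east store that F S   [E ::= F]
store that east east store that east east store that F S => store that east east store that east east store that that S   [F ::= that]
store that east east store that east east store that that S => store that east east store that east east store that that three store   [S ::= three store]

S => store E S => store that east east S => store that east east store E S => store that east east store that east east S => store that east east store that east east store E S => store that east east store that east east store F S => store that east east store that east east store that E S => store that east east store that east east store that F S => store that east east store that east east store that that S => store that east east store that east east store that that three store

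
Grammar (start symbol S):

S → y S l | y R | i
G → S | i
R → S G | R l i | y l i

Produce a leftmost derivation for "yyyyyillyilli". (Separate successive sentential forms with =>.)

S => yR => ySG => yySlG => yyyRlG => yyySGlG => yyyySlGlG => yyyyySllGlG => yyyyyillGlG => yyyyyillSlG => yyyyyillySllG => yyyyyillyillG => yyyyyillyilli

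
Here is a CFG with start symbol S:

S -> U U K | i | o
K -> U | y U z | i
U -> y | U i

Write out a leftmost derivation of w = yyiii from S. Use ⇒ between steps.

S ⇒ UUK   [S -> U U K]
UUK ⇒ yUK   [U -> y]
yUK ⇒ yUiK   [U -> U i]
yUiK ⇒ yUiiK   [U -> U i]
yUiiK ⇒ yyiiK   [U -> y]
yyiiK ⇒ yyiii   [K -> i]

S ⇒ UUK ⇒ yUK ⇒ yUiK ⇒ yUiiK ⇒ yyiiK ⇒ yyiii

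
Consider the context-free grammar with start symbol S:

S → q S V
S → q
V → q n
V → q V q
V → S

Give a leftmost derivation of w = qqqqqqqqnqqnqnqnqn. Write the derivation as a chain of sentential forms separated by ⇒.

S ⇒ qSV ⇒ qqSVV ⇒ qqqSVVV ⇒ qqqqSVVVV ⇒ qqqqqSVVVVV ⇒ qqqqqqVVVVV ⇒ qqqqqqqVqVVVV ⇒ qqqqqqqqnqVVVV ⇒ qqqqqqqqnqqnVVV ⇒ qqqqqqqqnqqnqnVV ⇒ qqqqqqqqnqqnqnqnV ⇒ qqqqqqqqnqqnqnqnqn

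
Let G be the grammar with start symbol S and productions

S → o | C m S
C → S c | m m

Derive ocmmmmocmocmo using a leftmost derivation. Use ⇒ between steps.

S ⇒ CmS ⇒ ScmS ⇒ CmScmS ⇒ ScmScmS ⇒ ocmScmS ⇒ ocmCmScmS ⇒ ocmScmScmS ⇒ ocmCmScmScmS ⇒ ocmmmmScmScmS ⇒ ocmmmmocmScmS ⇒ ocmmmmocmocmS ⇒ ocmmmmocmocmo

S ⇒ CmS   [S → C m S]
CmS ⇒ ScmS   [C → S c]
ScmS ⇒ CmScmS   [S → C m S]
CmScmS ⇒ ScmScmS   [C → S c]
ScmScmS ⇒ ocmScmS   [S → o]
ocmScmS ⇒ ocmCmScmS   [S → C m S]
ocmCmScmS ⇒ ocmScmScmS   [C → S c]
ocmScmScmS ⇒ ocmCmScmScmS   [S → C m S]
ocmCmScmScmS ⇒ ocmmmmScmScmS   [C → m m]
ocmmmmScmScmS ⇒ ocmmmmocmScmS   [S → o]
ocmmmmocmScmS ⇒ ocmmmmocmocmS   [S → o]
ocmmmmocmocmS ⇒ ocmmmmocmocmo   [S → o]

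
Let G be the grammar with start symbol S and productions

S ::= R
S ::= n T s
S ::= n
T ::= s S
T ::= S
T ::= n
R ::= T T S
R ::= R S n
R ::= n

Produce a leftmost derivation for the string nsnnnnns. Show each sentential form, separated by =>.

S => nTs   [S ::= n T s]
nTs => nsSs   [T ::= s S]
nsSs => nsRs   [S ::= R]
nsRs => nsRSns   [R ::= R S n]
nsRSns => nsRSnSns   [R ::= R S n]
nsRSnSns => nsnSnSns   [R ::= n]
nsnSnSns => nsnRnSns   [S ::= R]
nsnRnSns => nsnnnSns   [R ::= n]
nsnnnSns => nsnnnnns   [S ::= n]

S=>nTs=>nsSs=>nsRs=>nsRSns=>nsRSnSns=>nsnSnSns=>nsnRnSns=>nsnnnSns=>nsnnnnns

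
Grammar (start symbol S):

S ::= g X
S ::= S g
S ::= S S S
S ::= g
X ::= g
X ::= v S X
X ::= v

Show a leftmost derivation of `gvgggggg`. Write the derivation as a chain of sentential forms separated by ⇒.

S ⇒ SSS ⇒ SSSSS ⇒ SgSSSS ⇒ SggSSSS ⇒ gXggSSSS ⇒ gvggSSSS ⇒ gvgggSSS ⇒ gvggggSS ⇒ gvgggggS ⇒ gvgggggg

S ⇒ SSS   [S ::= S S S]
SSS ⇒ SSSSS   [S ::= S S S]
SSSSS ⇒ SgSSSS   [S ::= S g]
SgSSSS ⇒ SggSSSS   [S ::= S g]
SggSSSS ⇒ gXggSSSS   [S ::= g X]
gXggSSSS ⇒ gvggSSSS   [X ::= v]
gvggSSSS ⇒ gvgggSSS   [S ::= g]
gvgggSSS ⇒ gvggggSS   [S ::= g]
gvggggSS ⇒ gvgggggS   [S ::= g]
gvgggggS ⇒ gvgggggg   [S ::= g]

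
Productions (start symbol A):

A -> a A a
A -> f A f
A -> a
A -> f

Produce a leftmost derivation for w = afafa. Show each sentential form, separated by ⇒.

A ⇒ aAa ⇒ afAfa ⇒ afafa

A ⇒ aAa   [A -> a A a]
aAa ⇒ afAfa   [A -> f A f]
afAfa ⇒ afafa   [A -> a]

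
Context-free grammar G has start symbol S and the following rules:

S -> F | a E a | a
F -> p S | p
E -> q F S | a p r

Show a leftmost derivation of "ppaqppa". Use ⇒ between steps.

S ⇒ F   [S -> F]
F ⇒ pS   [F -> p S]
pS ⇒ pF   [S -> F]
pF ⇒ ppS   [F -> p S]
ppS ⇒ ppaEa   [S -> a E a]
ppaEa ⇒ ppaqFSa   [E -> q F S]
ppaqFSa ⇒ ppaqpSa   [F -> p]
ppaqpSa ⇒ ppaqpFa   [S -> F]
ppaqpFa ⇒ ppaqppa   [F -> p]

S ⇒ F ⇒ pS ⇒ pF ⇒ ppS ⇒ ppaEa ⇒ ppaqFSa ⇒ ppaqpSa ⇒ ppaqpFa ⇒ ppaqppa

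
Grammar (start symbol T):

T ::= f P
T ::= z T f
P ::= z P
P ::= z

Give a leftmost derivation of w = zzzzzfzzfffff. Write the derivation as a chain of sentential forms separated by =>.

T => zTf => zzTff => zzzTfff => zzzzTffff => zzzzzTfffff => zzzzzfPfffff => zzzzzfzPfffff => zzzzzfzzfffff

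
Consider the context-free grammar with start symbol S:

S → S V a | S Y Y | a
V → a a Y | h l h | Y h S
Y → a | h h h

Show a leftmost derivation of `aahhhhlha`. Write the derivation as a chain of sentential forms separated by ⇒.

S ⇒ SVa   [S → S V a]
SVa ⇒ SYYVa   [S → S Y Y]
SYYVa ⇒ aYYVa   [S → a]
aYYVa ⇒ aaYVa   [Y → a]
aaYVa ⇒ aahhhVa   [Y → h h h]
aahhhVa ⇒ aahhhhlha   [V → h l h]

S ⇒ SVa ⇒ SYYVa ⇒ aYYVa ⇒ aaYVa ⇒ aahhhVa ⇒ aahhhhlha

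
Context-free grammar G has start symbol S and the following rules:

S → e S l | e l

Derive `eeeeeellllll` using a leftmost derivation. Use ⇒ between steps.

S ⇒ eSl ⇒ eeSll ⇒ eeeSlll ⇒ eeeeSllll ⇒ eeeeeSlllll ⇒ eeeeeellllll

S ⇒ eSl   [S → e S l]
eSl ⇒ eeSll   [S → e S l]
eeSll ⇒ eeeSlll   [S → e S l]
eeeSlll ⇒ eeeeSllll   [S → e S l]
eeeeSllll ⇒ eeeeeSlllll   [S → e S l]
eeeeeSlllll ⇒ eeeeeellllll   [S → e l]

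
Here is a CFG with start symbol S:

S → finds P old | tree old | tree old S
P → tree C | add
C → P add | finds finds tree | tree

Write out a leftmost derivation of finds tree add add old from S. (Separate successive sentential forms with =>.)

S => finds P old   [S → finds P old]
finds P old => finds tree C old   [P → tree C]
finds tree C old => finds tree P add old   [C → P add]
finds tree P add old => finds tree add add old   [P → add]

S => finds P old => finds tree C old => finds tree P add old => finds tree add add old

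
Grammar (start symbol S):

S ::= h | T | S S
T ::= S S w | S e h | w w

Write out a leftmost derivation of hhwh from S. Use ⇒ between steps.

S ⇒ SS   [S ::= S S]
SS ⇒ TS   [S ::= T]
TS ⇒ SSwS   [T ::= S S w]
SSwS ⇒ hSwS   [S ::= h]
hSwS ⇒ hhwS   [S ::= h]
hhwS ⇒ hhwh   [S ::= h]

S ⇒ SS ⇒ TS ⇒ SSwS ⇒ hSwS ⇒ hhwS ⇒ hhwh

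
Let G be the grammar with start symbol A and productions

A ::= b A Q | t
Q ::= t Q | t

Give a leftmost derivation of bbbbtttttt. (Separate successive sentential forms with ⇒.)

A ⇒ bAQ   [A ::= b A Q]
bAQ ⇒ bbAQQ   [A ::= b A Q]
bbAQQ ⇒ bbbAQQQ   [A ::= b A Q]
bbbAQQQ ⇒ bbbbAQQQQ   [A ::= b A Q]
bbbbAQQQQ ⇒ bbbbtQQQQ   [A ::= t]
bbbbtQQQQ ⇒ bbbbttQQQQ   [Q ::= t Q]
bbbbttQQQQ ⇒ bbbbtttQQQ   [Q ::= t]
bbbbtttQQQ ⇒ bbbbttttQQ   [Q ::= t]
bbbbttttQQ ⇒ bbbbtttttQ   [Q ::= t]
bbbbtttttQ ⇒ bbbbtttttt   [Q ::= t]

A ⇒ bAQ ⇒ bbAQQ ⇒ bbbAQQQ ⇒ bbbbAQQQQ ⇒ bbbbtQQQQ ⇒ bbbbttQQQQ ⇒ bbbbtttQQQ ⇒ bbbbttttQQ ⇒ bbbbtttttQ ⇒ bbbbtttttt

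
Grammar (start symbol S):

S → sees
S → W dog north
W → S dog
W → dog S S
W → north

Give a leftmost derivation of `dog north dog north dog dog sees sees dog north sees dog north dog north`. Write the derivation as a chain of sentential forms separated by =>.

S => W dog north   [S → W dog north]
W dog north => dog S S dog north   [W → dog S S]
dog S S dog north => dog W dog north S dog north   [S → W dog north]
dog W dog north S dog north => dog north dog north S dog north   [W → north]
dog north dog north S dog north => dog north dog north W dog north dog north   [S → W dog north]
dog north dog north W dog north dog north => dog north dog north dog S S dog north dog north   [W → dog S S]
dog north dog north dog S S dog north dog north => dog north dog north dog W dog north S dog north dog north   [S → W dog north]
dog north dog north dog W dog north S dog north dog north => dog north dog north dog dog S S dog north S dog north dog north   [W → dog S S]
dog north dog north dog dog S S dog north S dog north dog north => dog north dog north dog dog sees S dog north S dog north dog north   [S → sees]
dog north dog north dog dog sees S dog north S dog north dog north => dog north dog north dog dog sees sees dog north S dog north dog north   [S → sees]
dog north dog north dog dog sees sees dog north S dog north dog north => dog north dog north dog dog sees sees dog north sees dog north dog north   [S → sees]

S => W dog north => dog S S dog north => dog W dog north S dog north => dog north dog north S dog north => dog north dog north W dog north dog north => dog north dog north dog S S dog north dog north => dog north dog north dog W dog north S dog north dog north => dog north dog north dog dog S S dog north S dog north dog north => dog north dog north dog dog sees S dog north S dog north dog north => dog north dog north dog dog sees sees dog north S dog north dog north => dog north dog north dog dog sees sees dog north sees dog north dog north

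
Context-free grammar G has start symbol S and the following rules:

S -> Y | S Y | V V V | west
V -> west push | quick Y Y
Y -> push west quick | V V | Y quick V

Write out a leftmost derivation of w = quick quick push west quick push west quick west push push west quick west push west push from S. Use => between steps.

S => V V V => quick Y Y V V => quick V V Y V V => quick quick Y Y V Y V V => quick quick push west quick Y V Y V V => quick quick push west quick push west quick V Y V V => quick quick push west quick push west quick west push Y V V => quick quick push west quick push west quick west push push west quick V V => quick quick push west quick push west quick west push push west quick west push V => quick quick push west quick push west quick west push push west quick west push west push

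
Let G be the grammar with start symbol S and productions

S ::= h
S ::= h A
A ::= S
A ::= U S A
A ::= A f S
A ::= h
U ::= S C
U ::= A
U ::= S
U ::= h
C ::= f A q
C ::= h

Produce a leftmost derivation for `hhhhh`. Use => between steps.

S=>hA=>hUSA=>hhSA=>hhhAA=>hhhhA=>hhhhh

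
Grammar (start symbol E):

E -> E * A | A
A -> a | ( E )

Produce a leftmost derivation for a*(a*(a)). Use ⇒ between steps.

E ⇒ E*A ⇒ A*A ⇒ a*A ⇒ a*(E) ⇒ a*(E*A) ⇒ a*(A*A) ⇒ a*(a*A) ⇒ a*(a*(E)) ⇒ a*(a*(A)) ⇒ a*(a*(a))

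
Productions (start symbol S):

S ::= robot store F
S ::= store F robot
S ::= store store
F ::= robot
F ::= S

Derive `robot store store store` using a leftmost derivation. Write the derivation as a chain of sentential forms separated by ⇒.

S ⇒ robot store F ⇒ robot store S ⇒ robot store store store

S ⇒ robot store F   [S ::= robot store F]
robot store F ⇒ robot store S   [F ::= S]
robot store S ⇒ robot store store store   [S ::= store store]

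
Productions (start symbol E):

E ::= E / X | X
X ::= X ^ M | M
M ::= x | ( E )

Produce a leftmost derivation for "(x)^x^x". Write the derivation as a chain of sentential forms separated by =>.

E => X => X^M => X^M^M => M^M^M => (E)^M^M => (X)^M^M => (M)^M^M => (x)^M^M => (x)^x^M => (x)^x^x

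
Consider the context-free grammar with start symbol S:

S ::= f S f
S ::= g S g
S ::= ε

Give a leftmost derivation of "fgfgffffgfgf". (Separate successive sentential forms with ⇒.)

S ⇒ fSf ⇒ fgSgf ⇒ fgfSfgf ⇒ fgfgSgfgf ⇒ fgfgfSfgfgf ⇒ fgfgffSffgfgf ⇒ fgfgffffgfgf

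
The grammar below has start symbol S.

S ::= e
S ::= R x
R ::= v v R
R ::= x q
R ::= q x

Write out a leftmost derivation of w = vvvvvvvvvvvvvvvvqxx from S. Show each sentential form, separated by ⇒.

S⇒Rx⇒vvRx⇒vvvvRx⇒vvvvvvRx⇒vvvvvvvvRx⇒vvvvvvvvvvRx⇒vvvvvvvvvvvvRx⇒vvvvvvvvvvvvvvRx⇒vvvvvvvvvvvvvvvvRx⇒vvvvvvvvvvvvvvvvqxx

S ⇒ Rx   [S ::= R x]
Rx ⇒ vvRx   [R ::= v v R]
vvRx ⇒ vvvvRx   [R ::= v v R]
vvvvRx ⇒ vvvvvvRx   [R ::= v v R]
vvvvvvRx ⇒ vvvvvvvvRx   [R ::= v v R]
vvvvvvvvRx ⇒ vvvvvvvvvvRx   [R ::= v v R]
vvvvvvvvvvRx ⇒ vvvvvvvvvvvvRx   [R ::= v v R]
vvvvvvvvvvvvRx ⇒ vvvvvvvvvvvvvvRx   [R ::= v v R]
vvvvvvvvvvvvvvRx ⇒ vvvvvvvvvvvvvvvvRx   [R ::= v v R]
vvvvvvvvvvvvvvvvRx ⇒ vvvvvvvvvvvvvvvvqxx   [R ::= q x]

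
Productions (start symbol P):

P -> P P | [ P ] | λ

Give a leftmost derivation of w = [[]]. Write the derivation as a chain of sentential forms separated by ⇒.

P ⇒ PP   [P -> P P]
PP ⇒ PPP   [P -> P P]
PPP ⇒ PPPP   [P -> P P]
PPPP ⇒ [P]PPP   [P -> [ P ]]
[P]PPP ⇒ [[P]]PPP   [P -> [ P ]]
[[P]]PPP ⇒ [[]]PPP   [P -> λ]
[[]]PPP ⇒ [[]]PP   [P -> λ]
[[]]PP ⇒ [[]]P   [P -> λ]
[[]]P ⇒ [[]]   [P -> λ]

P ⇒ PP ⇒ PPP ⇒ PPPP ⇒ [P]PPP ⇒ [[P]]PPP ⇒ [[]]PPP ⇒ [[]]PP ⇒ [[]]P ⇒ [[]]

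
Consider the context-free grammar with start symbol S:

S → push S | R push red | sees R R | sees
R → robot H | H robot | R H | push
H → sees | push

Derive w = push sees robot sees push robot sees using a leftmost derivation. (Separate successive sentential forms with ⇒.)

S ⇒ push S   [S → push S]
push S ⇒ push sees R R   [S → sees R R]
push sees R R ⇒ push sees robot H R   [R → robot H]
push sees robot H R ⇒ push sees robot sees R   [H → sees]
push sees robot sees R ⇒ push sees robot sees R H   [R → R H]
push sees robot sees R H ⇒ push sees robot sees H robot H   [R → H robot]
push sees robot sees H robot H ⇒ push sees robot sees push robot H   [H → push]
push sees robot sees push robot H ⇒ push sees robot sees push robot sees   [H → sees]

S ⇒ push S ⇒ push sees R R ⇒ push sees robot H R ⇒ push sees robot sees R ⇒ push sees robot sees R H ⇒ push sees robot sees H robot H ⇒ push sees robot sees push robot H ⇒ push sees robot sees push robot sees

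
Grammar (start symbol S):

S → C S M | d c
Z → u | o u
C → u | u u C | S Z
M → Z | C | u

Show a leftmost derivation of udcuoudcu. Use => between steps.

S=>CSM=>SZSM=>CSMZSM=>uSMZSM=>udcMZSM=>udcuZSM=>udcuouSM=>udcuoudcM=>udcuoudcu

S => CSM   [S → C S M]
CSM => SZSM   [C → S Z]
SZSM => CSMZSM   [S → C S M]
CSMZSM => uSMZSM   [C → u]
uSMZSM => udcMZSM   [S → d c]
udcMZSM => udcuZSM   [M → u]
udcuZSM => udcuouSM   [Z → o u]
udcuouSM => udcuoudcM   [S → d c]
udcuoudcM => udcuoudcu   [M → u]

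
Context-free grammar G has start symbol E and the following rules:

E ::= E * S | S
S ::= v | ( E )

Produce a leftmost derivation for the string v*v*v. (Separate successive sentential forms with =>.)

E => E*S => E*S*S => S*S*S => v*S*S => v*v*S => v*v*v

E => E*S   [E ::= E * S]
E*S => E*S*S   [E ::= E * S]
E*S*S => S*S*S   [E ::= S]
S*S*S => v*S*S   [S ::= v]
v*S*S => v*v*S   [S ::= v]
v*v*S => v*v*v   [S ::= v]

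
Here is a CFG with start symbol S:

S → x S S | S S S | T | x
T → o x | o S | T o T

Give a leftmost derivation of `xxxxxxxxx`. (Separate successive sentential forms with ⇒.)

S ⇒ xSS   [S → x S S]
xSS ⇒ xSSSS   [S → S S S]
xSSSS ⇒ xSSSSSS   [S → S S S]
xSSSSSS ⇒ xSSSSSSSS   [S → S S S]
xSSSSSSSS ⇒ xxSSSSSSS   [S → x]
xxSSSSSSS ⇒ xxxSSSSSS   [S → x]
xxxSSSSSS ⇒ xxxxSSSSS   [S → x]
xxxxSSSSS ⇒ xxxxxSSSS   [S → x]
xxxxxSSSS ⇒ xxxxxxSSS   [S → x]
xxxxxxSSS ⇒ xxxxxxxSS   [S → x]
xxxxxxxSS ⇒ xxxxxxxxS   [S → x]
xxxxxxxxS ⇒ xxxxxxxxx   [S → x]

S⇒xSS⇒xSSSS⇒xSSSSSS⇒xSSSSSSSS⇒xxSSSSSSS⇒xxxSSSSSS⇒xxxxSSSSS⇒xxxxxSSSS⇒xxxxxxSSS⇒xxxxxxxSS⇒xxxxxxxxS⇒xxxxxxxxx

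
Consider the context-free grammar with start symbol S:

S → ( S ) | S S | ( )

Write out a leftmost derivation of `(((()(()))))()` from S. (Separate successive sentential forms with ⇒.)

S ⇒ SS ⇒ (S)S ⇒ ((S))S ⇒ (((S)))S ⇒ (((SS)))S ⇒ (((()S)))S ⇒ (((()(S))))S ⇒ (((()(()))))S ⇒ (((()(()))))()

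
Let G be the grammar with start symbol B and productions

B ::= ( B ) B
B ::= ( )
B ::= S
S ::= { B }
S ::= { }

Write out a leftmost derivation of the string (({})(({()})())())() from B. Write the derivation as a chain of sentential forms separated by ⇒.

B ⇒ (B)B ⇒ ((B)B)B ⇒ ((S)B)B ⇒ (({})B)B ⇒ (({})(B)B)B ⇒ (({})((B)B)B)B ⇒ (({})((S)B)B)B ⇒ (({})(({B})B)B)B ⇒ (({})(({()})B)B)B ⇒ (({})(({()})())B)B ⇒ (({})(({()})())())B ⇒ (({})(({()})())())()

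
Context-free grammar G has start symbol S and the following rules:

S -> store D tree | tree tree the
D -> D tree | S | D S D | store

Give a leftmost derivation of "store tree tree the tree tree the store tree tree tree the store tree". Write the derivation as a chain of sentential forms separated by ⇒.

S ⇒ store D tree ⇒ store D S D tree ⇒ store D S D S D tree ⇒ store S S D S D tree ⇒ store tree tree the S D S D tree ⇒ store tree tree the tree tree the D S D tree ⇒ store tree tree the tree tree the D tree S D tree ⇒ store tree tree the tree tree the store tree S D tree ⇒ store tree tree the tree tree the store tree tree tree the D tree ⇒ store tree tree the tree tree the store tree tree tree the store tree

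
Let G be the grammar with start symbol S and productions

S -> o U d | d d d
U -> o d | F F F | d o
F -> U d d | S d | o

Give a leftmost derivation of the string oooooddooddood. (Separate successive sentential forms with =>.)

S=>oUd=>oFFFd=>oUddFFd=>oFFFddFFd=>oSdFFddFFd=>ooUddFFddFFd=>ooFFFddFFddFFd=>oooFFddFFddFFd=>ooooFddFFddFFd=>oooooddFFddFFd=>oooooddoFddFFd=>oooooddooddFFd=>oooooddooddoFd=>oooooddooddood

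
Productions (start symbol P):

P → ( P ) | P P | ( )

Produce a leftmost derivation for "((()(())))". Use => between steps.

P=>(P)=>((P))=>((PP))=>((()P))=>((()(P)))=>((()(())))

P => (P)   [P → ( P )]
(P) => ((P))   [P → ( P )]
((P)) => ((PP))   [P → P P]
((PP)) => ((()P))   [P → ( )]
((()P)) => ((()(P)))   [P → ( P )]
((()(P))) => ((()(())))   [P → ( )]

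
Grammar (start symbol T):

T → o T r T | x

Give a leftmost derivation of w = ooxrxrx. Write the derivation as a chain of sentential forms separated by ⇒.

T ⇒ oTrT ⇒ ooTrTrT ⇒ ooxrTrT ⇒ ooxrxrT ⇒ ooxrxrx

T ⇒ oTrT   [T → o T r T]
oTrT ⇒ ooTrTrT   [T → o T r T]
ooTrTrT ⇒ ooxrTrT   [T → x]
ooxrTrT ⇒ ooxrxrT   [T → x]
ooxrxrT ⇒ ooxrxrx   [T → x]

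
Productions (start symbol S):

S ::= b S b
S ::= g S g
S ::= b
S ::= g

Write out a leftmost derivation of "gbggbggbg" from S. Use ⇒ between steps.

S ⇒ gSg   [S ::= g S g]
gSg ⇒ gbSbg   [S ::= b S b]
gbSbg ⇒ gbgSgbg   [S ::= g S g]
gbgSgbg ⇒ gbggSggbg   [S ::= g S g]
gbggSggbg ⇒ gbggbggbg   [S ::= b]

S ⇒ gSg ⇒ gbSbg ⇒ gbgSgbg ⇒ gbggSggbg ⇒ gbggbggbg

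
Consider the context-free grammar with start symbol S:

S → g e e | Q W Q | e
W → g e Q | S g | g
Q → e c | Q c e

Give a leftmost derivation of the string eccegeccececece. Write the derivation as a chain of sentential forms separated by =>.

S => QWQ => QceWQ => ecceWQ => eccegQ => eccegQce => eccegQcece => eccegQcecece => eccegQcececece => eccegeccececece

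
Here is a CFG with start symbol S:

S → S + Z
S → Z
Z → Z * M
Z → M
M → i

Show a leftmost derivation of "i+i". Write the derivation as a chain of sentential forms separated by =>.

S => S+Z   [S → S + Z]
S+Z => Z+Z   [S → Z]
Z+Z => M+Z   [Z → M]
M+Z => i+Z   [M → i]
i+Z => i+M   [Z → M]
i+M => i+i   [M → i]

S => S+Z => Z+Z => M+Z => i+Z => i+M => i+i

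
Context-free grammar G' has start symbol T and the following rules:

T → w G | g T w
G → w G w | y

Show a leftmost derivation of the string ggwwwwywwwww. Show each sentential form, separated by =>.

T=>gTw=>ggTww=>ggwGww=>ggwwGwww=>ggwwwGwwww=>ggwwwwGwwwww=>ggwwwwywwwww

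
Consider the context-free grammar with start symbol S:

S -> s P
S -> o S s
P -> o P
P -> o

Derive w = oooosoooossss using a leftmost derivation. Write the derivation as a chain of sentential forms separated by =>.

S => oSs => ooSss => oooSsss => ooooSssss => oooosPssss => oooosoPssss => oooosooPssss => oooosoooPssss => oooosoooossss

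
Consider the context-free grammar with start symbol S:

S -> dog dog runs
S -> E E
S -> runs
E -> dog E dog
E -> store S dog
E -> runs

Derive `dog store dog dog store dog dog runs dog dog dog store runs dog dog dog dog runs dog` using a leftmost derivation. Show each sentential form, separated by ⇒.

S ⇒ E E ⇒ dog E dog E ⇒ dog store S dog dog E ⇒ dog store E E dog dog E ⇒ dog store dog E dog E dog dog E ⇒ dog store dog dog E dog dog E dog dog E ⇒ dog store dog dog store S dog dog dog E dog dog E ⇒ dog store dog dog store dog dog runs dog dog dog E dog dog E ⇒ dog store dog dog store dog dog runs dog dog dog store S dog dog dog E ⇒ dog store dog dog store dog dog runs dog dog dog store runs dog dog dog E ⇒ dog store dog dog store dog dog runs dog dog dog store runs dog dog dog dog E dog ⇒ dog store dog dog store dog dog runs dog dog dog store runs dog dog dog dog runs dog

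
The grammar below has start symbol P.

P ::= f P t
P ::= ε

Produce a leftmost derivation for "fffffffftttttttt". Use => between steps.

P => fPt   [P ::= f P t]
fPt => ffPtt   [P ::= f P t]
ffPtt => fffPttt   [P ::= f P t]
fffPttt => ffffPtttt   [P ::= f P t]
ffffPtttt => fffffPttttt   [P ::= f P t]
fffffPttttt => ffffffPtttttt   [P ::= f P t]
ffffffPtttttt => fffffffPttttttt   [P ::= f P t]
fffffffPttttttt => ffffffffPtttttttt   [P ::= f P t]
ffffffffPtttttttt => fffffffftttttttt   [P ::= ε]

P => fPt => ffPtt => fffPttt => ffffPtttt => fffffPttttt => ffffffPtttttt => fffffffPttttttt => ffffffffPtttttttt => fffffffftttttttt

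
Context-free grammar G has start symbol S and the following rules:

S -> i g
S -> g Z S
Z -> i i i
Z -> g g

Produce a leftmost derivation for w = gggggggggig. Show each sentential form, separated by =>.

S => gZS => gggS => ggggZS => ggggggS => gggggggZS => gggggggggS => gggggggggig

S => gZS   [S -> g Z S]
gZS => gggS   [Z -> g g]
gggS => ggggZS   [S -> g Z S]
ggggZS => ggggggS   [Z -> g g]
ggggggS => gggggggZS   [S -> g Z S]
gggggggZS => gggggggggS   [Z -> g g]
gggggggggS => gggggggggig   [S -> i g]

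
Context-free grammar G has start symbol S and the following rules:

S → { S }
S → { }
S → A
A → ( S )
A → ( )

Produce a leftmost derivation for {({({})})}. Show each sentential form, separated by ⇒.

S ⇒ {S} ⇒ {A} ⇒ {(S)} ⇒ {({S})} ⇒ {({A})} ⇒ {({(S)})} ⇒ {({({})})}

S ⇒ {S}   [S → { S }]
{S} ⇒ {A}   [S → A]
{A} ⇒ {(S)}   [A → ( S )]
{(S)} ⇒ {({S})}   [S → { S }]
{({S})} ⇒ {({A})}   [S → A]
{({A})} ⇒ {({(S)})}   [A → ( S )]
{({(S)})} ⇒ {({({})})}   [S → { }]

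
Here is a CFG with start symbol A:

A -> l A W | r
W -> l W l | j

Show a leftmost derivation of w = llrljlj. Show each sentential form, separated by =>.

A=>lAW=>llAWW=>llrWW=>llrlWlW=>llrljlW=>llrljlj

A => lAW   [A -> l A W]
lAW => llAWW   [A -> l A W]
llAWW => llrWW   [A -> r]
llrWW => llrlWlW   [W -> l W l]
llrlWlW => llrljlW   [W -> j]
llrljlW => llrljlj   [W -> j]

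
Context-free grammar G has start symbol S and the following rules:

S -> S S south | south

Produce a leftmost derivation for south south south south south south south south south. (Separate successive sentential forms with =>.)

S => S S south   [S -> S S south]
S S south => S S south S south   [S -> S S south]
S S south S south => S S south S south S south   [S -> S S south]
S S south S south S south => S S south S south S south S south   [S -> S S south]
S S south S south S south S south => south S south S south S south S south   [S -> south]
south S south S south S south S south => south south south S south S south S south   [S -> south]
south south south S south S south S south => south south south south south S south S south   [S -> south]
south south south south south S south S south => south south south south south south south S south   [S -> south]
south south south south south south south S south => south south south south south south south south south   [S -> south]

S => S S south => S S south S south => S S south S south S south => S S south S south S south S south => south S south S south S south S south => south south south S south S south S south => south south south south south S south S south => south south south south south south south S south => south south south south south south south south south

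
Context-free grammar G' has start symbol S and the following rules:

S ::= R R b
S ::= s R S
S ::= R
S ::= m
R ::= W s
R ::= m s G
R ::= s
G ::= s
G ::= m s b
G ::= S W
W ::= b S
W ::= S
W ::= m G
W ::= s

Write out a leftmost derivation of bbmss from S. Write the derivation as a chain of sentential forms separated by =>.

S => R   [S ::= R]
R => Ws   [R ::= W s]
Ws => bSs   [W ::= b S]
bSs => bRs   [S ::= R]
bRs => bWss   [R ::= W s]
bWss => bbSss   [W ::= b S]
bbSss => bbmss   [S ::= m]

S => R => Ws => bSs => bRs => bWss => bbSss => bbmss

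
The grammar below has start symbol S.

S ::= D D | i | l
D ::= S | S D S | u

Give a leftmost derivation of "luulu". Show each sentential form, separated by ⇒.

S ⇒ DD   [S ::= D D]
DD ⇒ SDSD   [D ::= S D S]
SDSD ⇒ DDDSD   [S ::= D D]
DDDSD ⇒ SDDSD   [D ::= S]
SDDSD ⇒ lDDSD   [S ::= l]
lDDSD ⇒ luDSD   [D ::= u]
luDSD ⇒ luuSD   [D ::= u]
luuSD ⇒ luulD   [S ::= l]
luulD ⇒ luulu   [D ::= u]

S ⇒ DD ⇒ SDSD ⇒ DDDSD ⇒ SDDSD ⇒ lDDSD ⇒ luDSD ⇒ luuSD ⇒ luulD ⇒ luulu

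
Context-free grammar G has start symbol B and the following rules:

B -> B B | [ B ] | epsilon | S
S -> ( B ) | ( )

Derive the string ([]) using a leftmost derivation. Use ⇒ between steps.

B⇒S⇒(B)⇒([B])⇒([])

B ⇒ S   [B -> S]
S ⇒ (B)   [S -> ( B )]
(B) ⇒ ([B])   [B -> [ B ]]
([B]) ⇒ ([])   [B -> epsilon]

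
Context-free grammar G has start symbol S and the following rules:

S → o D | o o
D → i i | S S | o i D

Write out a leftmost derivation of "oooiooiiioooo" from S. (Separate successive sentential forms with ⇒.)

S ⇒ oD ⇒ oSS ⇒ ooDS ⇒ oooiDS ⇒ oooiSSS ⇒ oooioDSS ⇒ oooiooiDSS ⇒ oooiooiiiSS ⇒ oooiooiiiooS ⇒ oooiooiiioooo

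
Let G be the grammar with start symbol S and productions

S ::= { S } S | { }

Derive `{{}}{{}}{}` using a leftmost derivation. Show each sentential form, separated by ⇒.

S ⇒ {S}S   [S ::= { S } S]
{S}S ⇒ {{}}S   [S ::= { }]
{{}}S ⇒ {{}}{S}S   [S ::= { S } S]
{{}}{S}S ⇒ {{}}{{}}S   [S ::= { }]
{{}}{{}}S ⇒ {{}}{{}}{}   [S ::= { }]

S ⇒ {S}S ⇒ {{}}S ⇒ {{}}{S}S ⇒ {{}}{{}}S ⇒ {{}}{{}}{}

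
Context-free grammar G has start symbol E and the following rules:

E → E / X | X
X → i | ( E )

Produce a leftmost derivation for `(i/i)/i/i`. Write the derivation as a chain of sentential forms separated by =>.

E => E/X => E/X/X => X/X/X => (E)/X/X => (E/X)/X/X => (X/X)/X/X => (i/X)/X/X => (i/i)/X/X => (i/i)/i/X => (i/i)/i/i

E => E/X   [E → E / X]
E/X => E/X/X   [E → E / X]
E/X/X => X/X/X   [E → X]
X/X/X => (E)/X/X   [X → ( E )]
(E)/X/X => (E/X)/X/X   [E → E / X]
(E/X)/X/X => (X/X)/X/X   [E → X]
(X/X)/X/X => (i/X)/X/X   [X → i]
(i/X)/X/X => (i/i)/X/X   [X → i]
(i/i)/X/X => (i/i)/i/X   [X → i]
(i/i)/i/X => (i/i)/i/i   [X → i]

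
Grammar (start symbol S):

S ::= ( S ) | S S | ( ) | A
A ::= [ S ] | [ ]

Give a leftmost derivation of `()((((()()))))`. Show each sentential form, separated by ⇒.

S⇒SS⇒()S⇒()(S)⇒()((S))⇒()(((S)))⇒()((((S))))⇒()((((SS))))⇒()((((()S))))⇒()((((()()))))

S ⇒ SS   [S ::= S S]
SS ⇒ ()S   [S ::= ( )]
()S ⇒ ()(S)   [S ::= ( S )]
()(S) ⇒ ()((S))   [S ::= ( S )]
()((S)) ⇒ ()(((S)))   [S ::= ( S )]
()(((S))) ⇒ ()((((S))))   [S ::= ( S )]
()((((S)))) ⇒ ()((((SS))))   [S ::= S S]
()((((SS)))) ⇒ ()((((()S))))   [S ::= ( )]
()((((()S)))) ⇒ ()((((()()))))   [S ::= ( )]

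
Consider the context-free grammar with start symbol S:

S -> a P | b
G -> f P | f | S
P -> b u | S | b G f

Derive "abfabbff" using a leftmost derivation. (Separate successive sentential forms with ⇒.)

S⇒aP⇒abGf⇒abfPf⇒abfSf⇒abfaPf⇒abfabGff⇒abfabSff⇒abfabbff

S ⇒ aP   [S -> a P]
aP ⇒ abGf   [P -> b G f]
abGf ⇒ abfPf   [G -> f P]
abfPf ⇒ abfSf   [P -> S]
abfSf ⇒ abfaPf   [S -> a P]
abfaPf ⇒ abfabGff   [P -> b G f]
abfabGff ⇒ abfabSff   [G -> S]
abfabSff ⇒ abfabbff   [S -> b]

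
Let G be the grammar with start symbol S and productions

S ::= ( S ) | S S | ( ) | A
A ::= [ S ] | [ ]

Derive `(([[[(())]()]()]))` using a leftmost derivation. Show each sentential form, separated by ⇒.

S ⇒ (S) ⇒ ((S)) ⇒ ((A)) ⇒ (([S])) ⇒ (([SS])) ⇒ (([AS])) ⇒ (([[S]S])) ⇒ (([[SS]S])) ⇒ (([[AS]S])) ⇒ (([[[S]S]S])) ⇒ (([[[(S)]S]S])) ⇒ (([[[(())]S]S])) ⇒ (([[[(())]()]S])) ⇒ (([[[(())]()]()]))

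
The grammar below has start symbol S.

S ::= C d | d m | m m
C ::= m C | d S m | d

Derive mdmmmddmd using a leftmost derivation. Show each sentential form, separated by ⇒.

S ⇒ Cd   [S ::= C d]
Cd ⇒ mCd   [C ::= m C]
mCd ⇒ mdSmd   [C ::= d S m]
mdSmd ⇒ mdCdmd   [S ::= C d]
mdCdmd ⇒ mdmCdmd   [C ::= m C]
mdmCdmd ⇒ mdmmCdmd   [C ::= m C]
mdmmCdmd ⇒ mdmmmCdmd   [C ::= m C]
mdmmmCdmd ⇒ mdmmmddmd   [C ::= d]

S ⇒ Cd ⇒ mCd ⇒ mdSmd ⇒ mdCdmd ⇒ mdmCdmd ⇒ mdmmCdmd ⇒ mdmmmCdmd ⇒ mdmmmddmd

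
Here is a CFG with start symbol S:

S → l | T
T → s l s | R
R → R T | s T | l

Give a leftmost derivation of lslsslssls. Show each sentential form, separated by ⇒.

S ⇒ T ⇒ R ⇒ RT ⇒ RTT ⇒ RTTT ⇒ lTTT ⇒ lslsTT ⇒ lslsslsT ⇒ lslsslssls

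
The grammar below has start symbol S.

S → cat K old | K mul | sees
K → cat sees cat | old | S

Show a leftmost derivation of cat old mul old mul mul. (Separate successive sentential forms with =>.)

S => K mul   [S → K mul]
K mul => S mul   [K → S]
S mul => K mul mul   [S → K mul]
K mul mul => S mul mul   [K → S]
S mul mul => cat K old mul mul   [S → cat K old]
cat K old mul mul => cat S old mul mul   [K → S]
cat S old mul mul => cat K mul old mul mul   [S → K mul]
cat K mul old mul mul => cat old mul old mul mul   [K → old]

S => K mul => S mul => K mul mul => S mul mul => cat K old mul mul => cat S old mul mul => cat K mul old mul mul => cat old mul old mul mul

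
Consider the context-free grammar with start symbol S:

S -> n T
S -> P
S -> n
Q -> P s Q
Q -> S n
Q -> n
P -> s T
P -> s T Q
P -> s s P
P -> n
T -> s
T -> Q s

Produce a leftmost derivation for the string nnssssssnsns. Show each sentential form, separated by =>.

S => nT   [S -> n T]
nT => nQs   [T -> Q s]
nQs => nSns   [Q -> S n]
nSns => nnTns   [S -> n T]
nnTns => nnQsns   [T -> Q s]
nnQsns => nnSnsns   [Q -> S n]
nnSnsns => nnPnsns   [S -> P]
nnPnsns => nnssPnsns   [P -> s s P]
nnssPnsns => nnssssPnsns   [P -> s s P]
nnssssPnsns => nnsssssTnsns   [P -> s T]
nnsssssTnsns => nnssssssnsns   [T -> s]

S => nT => nQs => nSns => nnTns => nnQsns => nnSnsns => nnPnsns => nnssPnsns => nnssssPnsns => nnsssssTnsns => nnssssssnsns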